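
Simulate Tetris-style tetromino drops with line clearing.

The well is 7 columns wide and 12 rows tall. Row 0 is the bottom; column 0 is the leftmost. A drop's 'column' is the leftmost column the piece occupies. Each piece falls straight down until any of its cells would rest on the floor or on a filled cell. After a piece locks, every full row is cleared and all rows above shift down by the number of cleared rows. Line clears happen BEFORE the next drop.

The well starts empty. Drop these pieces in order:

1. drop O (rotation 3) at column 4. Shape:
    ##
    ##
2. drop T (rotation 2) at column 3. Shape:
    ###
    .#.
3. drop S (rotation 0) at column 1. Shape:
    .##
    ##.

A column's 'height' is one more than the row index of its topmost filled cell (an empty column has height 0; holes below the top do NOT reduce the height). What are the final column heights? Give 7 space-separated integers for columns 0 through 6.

Drop 1: O rot3 at col 4 lands with bottom-row=0; cleared 0 line(s) (total 0); column heights now [0 0 0 0 2 2 0], max=2
Drop 2: T rot2 at col 3 lands with bottom-row=2; cleared 0 line(s) (total 0); column heights now [0 0 0 4 4 4 0], max=4
Drop 3: S rot0 at col 1 lands with bottom-row=3; cleared 0 line(s) (total 0); column heights now [0 4 5 5 4 4 0], max=5

Answer: 0 4 5 5 4 4 0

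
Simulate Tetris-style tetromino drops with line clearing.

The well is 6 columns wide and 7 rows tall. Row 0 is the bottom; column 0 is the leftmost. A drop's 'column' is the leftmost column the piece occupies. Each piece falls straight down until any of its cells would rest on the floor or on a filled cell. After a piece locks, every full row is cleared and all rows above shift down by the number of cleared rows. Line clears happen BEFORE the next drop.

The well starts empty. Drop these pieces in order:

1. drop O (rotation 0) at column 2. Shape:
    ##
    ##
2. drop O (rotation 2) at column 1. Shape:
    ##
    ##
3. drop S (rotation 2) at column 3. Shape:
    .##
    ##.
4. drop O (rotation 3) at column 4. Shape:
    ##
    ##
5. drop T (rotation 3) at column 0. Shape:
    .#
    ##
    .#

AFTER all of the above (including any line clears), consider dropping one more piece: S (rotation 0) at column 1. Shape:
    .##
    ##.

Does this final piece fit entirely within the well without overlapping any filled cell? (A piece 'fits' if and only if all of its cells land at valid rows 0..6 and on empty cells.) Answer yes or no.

Answer: no

Derivation:
Drop 1: O rot0 at col 2 lands with bottom-row=0; cleared 0 line(s) (total 0); column heights now [0 0 2 2 0 0], max=2
Drop 2: O rot2 at col 1 lands with bottom-row=2; cleared 0 line(s) (total 0); column heights now [0 4 4 2 0 0], max=4
Drop 3: S rot2 at col 3 lands with bottom-row=2; cleared 0 line(s) (total 0); column heights now [0 4 4 3 4 4], max=4
Drop 4: O rot3 at col 4 lands with bottom-row=4; cleared 0 line(s) (total 0); column heights now [0 4 4 3 6 6], max=6
Drop 5: T rot3 at col 0 lands with bottom-row=4; cleared 0 line(s) (total 0); column heights now [6 7 4 3 6 6], max=7
Test piece S rot0 at col 1 (width 3): heights before test = [6 7 4 3 6 6]; fits = False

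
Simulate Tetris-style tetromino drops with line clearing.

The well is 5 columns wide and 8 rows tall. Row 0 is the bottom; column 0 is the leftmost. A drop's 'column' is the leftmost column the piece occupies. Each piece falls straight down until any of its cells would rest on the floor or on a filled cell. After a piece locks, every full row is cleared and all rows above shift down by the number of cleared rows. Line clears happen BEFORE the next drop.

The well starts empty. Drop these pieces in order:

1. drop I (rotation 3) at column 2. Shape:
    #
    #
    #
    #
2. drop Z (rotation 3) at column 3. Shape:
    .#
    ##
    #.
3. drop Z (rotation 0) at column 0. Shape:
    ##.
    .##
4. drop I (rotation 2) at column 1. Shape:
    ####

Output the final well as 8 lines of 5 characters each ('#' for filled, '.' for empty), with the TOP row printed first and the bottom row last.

Drop 1: I rot3 at col 2 lands with bottom-row=0; cleared 0 line(s) (total 0); column heights now [0 0 4 0 0], max=4
Drop 2: Z rot3 at col 3 lands with bottom-row=0; cleared 0 line(s) (total 0); column heights now [0 0 4 2 3], max=4
Drop 3: Z rot0 at col 0 lands with bottom-row=4; cleared 0 line(s) (total 0); column heights now [6 6 5 2 3], max=6
Drop 4: I rot2 at col 1 lands with bottom-row=6; cleared 0 line(s) (total 0); column heights now [6 7 7 7 7], max=7

Answer: .....
.####
##...
.##..
..#..
..#.#
..###
..##.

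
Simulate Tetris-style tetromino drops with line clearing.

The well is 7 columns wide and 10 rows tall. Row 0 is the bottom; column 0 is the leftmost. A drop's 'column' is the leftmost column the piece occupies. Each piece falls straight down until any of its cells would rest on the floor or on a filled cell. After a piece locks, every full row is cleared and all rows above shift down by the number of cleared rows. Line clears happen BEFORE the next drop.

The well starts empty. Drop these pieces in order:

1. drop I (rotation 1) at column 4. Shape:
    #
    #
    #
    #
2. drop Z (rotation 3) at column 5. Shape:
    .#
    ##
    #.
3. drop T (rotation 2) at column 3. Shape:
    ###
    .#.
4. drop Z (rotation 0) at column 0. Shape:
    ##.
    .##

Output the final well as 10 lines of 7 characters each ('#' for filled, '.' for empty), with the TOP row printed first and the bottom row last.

Answer: .......
.......
.......
.......
...###.
....#..
....#..
....#.#
##..###
.##.##.

Derivation:
Drop 1: I rot1 at col 4 lands with bottom-row=0; cleared 0 line(s) (total 0); column heights now [0 0 0 0 4 0 0], max=4
Drop 2: Z rot3 at col 5 lands with bottom-row=0; cleared 0 line(s) (total 0); column heights now [0 0 0 0 4 2 3], max=4
Drop 3: T rot2 at col 3 lands with bottom-row=4; cleared 0 line(s) (total 0); column heights now [0 0 0 6 6 6 3], max=6
Drop 4: Z rot0 at col 0 lands with bottom-row=0; cleared 0 line(s) (total 0); column heights now [2 2 1 6 6 6 3], max=6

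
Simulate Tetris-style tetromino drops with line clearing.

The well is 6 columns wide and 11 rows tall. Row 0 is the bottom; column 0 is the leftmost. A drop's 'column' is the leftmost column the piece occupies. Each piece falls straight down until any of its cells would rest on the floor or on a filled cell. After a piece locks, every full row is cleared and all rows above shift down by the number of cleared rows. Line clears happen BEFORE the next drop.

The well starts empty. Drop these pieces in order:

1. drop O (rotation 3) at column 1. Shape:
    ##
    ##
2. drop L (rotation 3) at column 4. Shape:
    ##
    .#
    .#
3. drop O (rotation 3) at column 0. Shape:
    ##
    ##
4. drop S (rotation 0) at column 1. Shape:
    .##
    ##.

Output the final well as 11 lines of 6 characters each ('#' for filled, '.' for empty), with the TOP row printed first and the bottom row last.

Answer: ......
......
......
......
......
..##..
.##...
##....
##..##
.##..#
.##..#

Derivation:
Drop 1: O rot3 at col 1 lands with bottom-row=0; cleared 0 line(s) (total 0); column heights now [0 2 2 0 0 0], max=2
Drop 2: L rot3 at col 4 lands with bottom-row=0; cleared 0 line(s) (total 0); column heights now [0 2 2 0 3 3], max=3
Drop 3: O rot3 at col 0 lands with bottom-row=2; cleared 0 line(s) (total 0); column heights now [4 4 2 0 3 3], max=4
Drop 4: S rot0 at col 1 lands with bottom-row=4; cleared 0 line(s) (total 0); column heights now [4 5 6 6 3 3], max=6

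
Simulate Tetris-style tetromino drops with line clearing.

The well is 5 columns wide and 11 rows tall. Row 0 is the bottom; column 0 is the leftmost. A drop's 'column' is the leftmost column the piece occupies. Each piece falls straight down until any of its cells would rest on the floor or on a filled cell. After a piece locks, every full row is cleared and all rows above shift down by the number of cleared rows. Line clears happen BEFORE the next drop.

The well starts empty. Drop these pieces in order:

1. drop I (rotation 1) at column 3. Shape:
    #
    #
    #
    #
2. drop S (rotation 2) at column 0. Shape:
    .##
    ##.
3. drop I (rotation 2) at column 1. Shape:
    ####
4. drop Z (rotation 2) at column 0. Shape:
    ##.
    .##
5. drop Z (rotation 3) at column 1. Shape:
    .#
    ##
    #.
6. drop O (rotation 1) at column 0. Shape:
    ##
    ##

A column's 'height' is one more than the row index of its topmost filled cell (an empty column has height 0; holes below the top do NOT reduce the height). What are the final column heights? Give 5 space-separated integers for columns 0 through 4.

Drop 1: I rot1 at col 3 lands with bottom-row=0; cleared 0 line(s) (total 0); column heights now [0 0 0 4 0], max=4
Drop 2: S rot2 at col 0 lands with bottom-row=0; cleared 0 line(s) (total 0); column heights now [1 2 2 4 0], max=4
Drop 3: I rot2 at col 1 lands with bottom-row=4; cleared 0 line(s) (total 0); column heights now [1 5 5 5 5], max=5
Drop 4: Z rot2 at col 0 lands with bottom-row=5; cleared 0 line(s) (total 0); column heights now [7 7 6 5 5], max=7
Drop 5: Z rot3 at col 1 lands with bottom-row=7; cleared 0 line(s) (total 0); column heights now [7 9 10 5 5], max=10
Drop 6: O rot1 at col 0 lands with bottom-row=9; cleared 0 line(s) (total 0); column heights now [11 11 10 5 5], max=11

Answer: 11 11 10 5 5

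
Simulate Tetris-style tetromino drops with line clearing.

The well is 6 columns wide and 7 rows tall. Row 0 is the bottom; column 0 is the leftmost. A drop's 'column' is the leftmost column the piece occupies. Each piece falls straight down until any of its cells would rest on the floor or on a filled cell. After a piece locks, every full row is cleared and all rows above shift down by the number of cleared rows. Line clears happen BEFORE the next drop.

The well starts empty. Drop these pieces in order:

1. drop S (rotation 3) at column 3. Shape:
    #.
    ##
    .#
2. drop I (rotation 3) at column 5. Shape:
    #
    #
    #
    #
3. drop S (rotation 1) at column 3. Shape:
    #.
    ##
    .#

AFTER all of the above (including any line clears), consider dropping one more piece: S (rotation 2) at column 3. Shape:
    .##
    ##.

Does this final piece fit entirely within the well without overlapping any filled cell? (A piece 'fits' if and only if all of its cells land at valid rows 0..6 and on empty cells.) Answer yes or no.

Answer: yes

Derivation:
Drop 1: S rot3 at col 3 lands with bottom-row=0; cleared 0 line(s) (total 0); column heights now [0 0 0 3 2 0], max=3
Drop 2: I rot3 at col 5 lands with bottom-row=0; cleared 0 line(s) (total 0); column heights now [0 0 0 3 2 4], max=4
Drop 3: S rot1 at col 3 lands with bottom-row=2; cleared 0 line(s) (total 0); column heights now [0 0 0 5 4 4], max=5
Test piece S rot2 at col 3 (width 3): heights before test = [0 0 0 5 4 4]; fits = True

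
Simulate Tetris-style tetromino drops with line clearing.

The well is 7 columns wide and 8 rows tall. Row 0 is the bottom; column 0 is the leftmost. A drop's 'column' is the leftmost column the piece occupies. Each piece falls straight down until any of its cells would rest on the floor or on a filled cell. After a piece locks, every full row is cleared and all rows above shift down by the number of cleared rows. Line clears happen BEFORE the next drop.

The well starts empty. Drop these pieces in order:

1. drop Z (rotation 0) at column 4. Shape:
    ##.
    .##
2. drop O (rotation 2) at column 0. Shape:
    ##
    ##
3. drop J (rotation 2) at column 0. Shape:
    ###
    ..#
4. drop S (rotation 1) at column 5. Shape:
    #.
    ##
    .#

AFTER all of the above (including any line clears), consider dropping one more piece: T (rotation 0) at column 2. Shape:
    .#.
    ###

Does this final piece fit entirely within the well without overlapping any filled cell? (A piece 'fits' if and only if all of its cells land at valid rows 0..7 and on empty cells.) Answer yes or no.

Drop 1: Z rot0 at col 4 lands with bottom-row=0; cleared 0 line(s) (total 0); column heights now [0 0 0 0 2 2 1], max=2
Drop 2: O rot2 at col 0 lands with bottom-row=0; cleared 0 line(s) (total 0); column heights now [2 2 0 0 2 2 1], max=2
Drop 3: J rot2 at col 0 lands with bottom-row=1; cleared 0 line(s) (total 0); column heights now [3 3 3 0 2 2 1], max=3
Drop 4: S rot1 at col 5 lands with bottom-row=1; cleared 0 line(s) (total 0); column heights now [3 3 3 0 2 4 3], max=4
Test piece T rot0 at col 2 (width 3): heights before test = [3 3 3 0 2 4 3]; fits = True

Answer: yes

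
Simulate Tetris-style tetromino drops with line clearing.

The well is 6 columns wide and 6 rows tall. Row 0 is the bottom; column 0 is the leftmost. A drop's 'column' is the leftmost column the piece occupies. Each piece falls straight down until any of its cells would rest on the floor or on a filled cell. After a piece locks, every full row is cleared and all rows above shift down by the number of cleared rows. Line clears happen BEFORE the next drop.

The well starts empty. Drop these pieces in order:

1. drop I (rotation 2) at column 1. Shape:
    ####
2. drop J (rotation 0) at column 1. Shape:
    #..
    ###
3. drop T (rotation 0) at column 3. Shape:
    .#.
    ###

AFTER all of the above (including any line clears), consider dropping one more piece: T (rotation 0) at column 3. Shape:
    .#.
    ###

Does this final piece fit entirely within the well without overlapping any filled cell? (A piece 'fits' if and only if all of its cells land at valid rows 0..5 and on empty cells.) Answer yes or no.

Answer: yes

Derivation:
Drop 1: I rot2 at col 1 lands with bottom-row=0; cleared 0 line(s) (total 0); column heights now [0 1 1 1 1 0], max=1
Drop 2: J rot0 at col 1 lands with bottom-row=1; cleared 0 line(s) (total 0); column heights now [0 3 2 2 1 0], max=3
Drop 3: T rot0 at col 3 lands with bottom-row=2; cleared 0 line(s) (total 0); column heights now [0 3 2 3 4 3], max=4
Test piece T rot0 at col 3 (width 3): heights before test = [0 3 2 3 4 3]; fits = True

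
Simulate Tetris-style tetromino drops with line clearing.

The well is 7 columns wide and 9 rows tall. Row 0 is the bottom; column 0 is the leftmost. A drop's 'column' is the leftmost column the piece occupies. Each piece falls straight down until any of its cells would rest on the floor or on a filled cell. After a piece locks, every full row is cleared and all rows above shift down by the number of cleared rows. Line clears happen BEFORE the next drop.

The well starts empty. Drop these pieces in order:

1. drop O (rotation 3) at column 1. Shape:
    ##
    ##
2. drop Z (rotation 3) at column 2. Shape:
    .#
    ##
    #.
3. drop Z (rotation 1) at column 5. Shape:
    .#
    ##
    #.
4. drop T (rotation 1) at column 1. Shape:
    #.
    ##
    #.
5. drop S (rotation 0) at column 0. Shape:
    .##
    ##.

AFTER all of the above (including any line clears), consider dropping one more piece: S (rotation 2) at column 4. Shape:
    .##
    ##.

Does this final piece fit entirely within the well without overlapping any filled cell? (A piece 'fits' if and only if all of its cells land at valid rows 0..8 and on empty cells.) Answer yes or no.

Answer: yes

Derivation:
Drop 1: O rot3 at col 1 lands with bottom-row=0; cleared 0 line(s) (total 0); column heights now [0 2 2 0 0 0 0], max=2
Drop 2: Z rot3 at col 2 lands with bottom-row=2; cleared 0 line(s) (total 0); column heights now [0 2 4 5 0 0 0], max=5
Drop 3: Z rot1 at col 5 lands with bottom-row=0; cleared 0 line(s) (total 0); column heights now [0 2 4 5 0 2 3], max=5
Drop 4: T rot1 at col 1 lands with bottom-row=3; cleared 0 line(s) (total 0); column heights now [0 6 5 5 0 2 3], max=6
Drop 5: S rot0 at col 0 lands with bottom-row=6; cleared 0 line(s) (total 0); column heights now [7 8 8 5 0 2 3], max=8
Test piece S rot2 at col 4 (width 3): heights before test = [7 8 8 5 0 2 3]; fits = True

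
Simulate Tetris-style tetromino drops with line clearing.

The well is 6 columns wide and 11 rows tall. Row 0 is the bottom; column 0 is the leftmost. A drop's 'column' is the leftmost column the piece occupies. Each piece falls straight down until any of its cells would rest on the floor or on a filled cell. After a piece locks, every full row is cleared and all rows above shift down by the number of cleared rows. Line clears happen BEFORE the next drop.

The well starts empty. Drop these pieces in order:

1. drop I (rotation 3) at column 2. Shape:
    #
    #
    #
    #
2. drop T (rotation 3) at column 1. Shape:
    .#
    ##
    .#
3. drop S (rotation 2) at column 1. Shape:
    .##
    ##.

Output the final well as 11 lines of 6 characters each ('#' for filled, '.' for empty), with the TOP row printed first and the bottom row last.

Drop 1: I rot3 at col 2 lands with bottom-row=0; cleared 0 line(s) (total 0); column heights now [0 0 4 0 0 0], max=4
Drop 2: T rot3 at col 1 lands with bottom-row=4; cleared 0 line(s) (total 0); column heights now [0 6 7 0 0 0], max=7
Drop 3: S rot2 at col 1 lands with bottom-row=7; cleared 0 line(s) (total 0); column heights now [0 8 9 9 0 0], max=9

Answer: ......
......
..##..
.##...
..#...
.##...
..#...
..#...
..#...
..#...
..#...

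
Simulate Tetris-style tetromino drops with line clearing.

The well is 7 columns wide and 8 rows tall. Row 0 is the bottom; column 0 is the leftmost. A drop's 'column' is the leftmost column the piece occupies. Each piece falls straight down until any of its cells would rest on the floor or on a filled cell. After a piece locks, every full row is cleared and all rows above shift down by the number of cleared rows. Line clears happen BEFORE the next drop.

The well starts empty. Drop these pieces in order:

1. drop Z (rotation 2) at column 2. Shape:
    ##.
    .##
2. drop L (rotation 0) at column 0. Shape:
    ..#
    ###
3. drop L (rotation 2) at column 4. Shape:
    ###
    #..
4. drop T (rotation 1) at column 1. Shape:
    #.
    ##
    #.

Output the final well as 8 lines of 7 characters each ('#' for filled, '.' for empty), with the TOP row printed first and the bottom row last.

Drop 1: Z rot2 at col 2 lands with bottom-row=0; cleared 0 line(s) (total 0); column heights now [0 0 2 2 1 0 0], max=2
Drop 2: L rot0 at col 0 lands with bottom-row=2; cleared 0 line(s) (total 0); column heights now [3 3 4 2 1 0 0], max=4
Drop 3: L rot2 at col 4 lands with bottom-row=1; cleared 0 line(s) (total 0); column heights now [3 3 4 2 3 3 3], max=4
Drop 4: T rot1 at col 1 lands with bottom-row=3; cleared 0 line(s) (total 0); column heights now [3 6 5 2 3 3 3], max=6

Answer: .......
.......
.#.....
.##....
.##....
###.###
..###..
...##..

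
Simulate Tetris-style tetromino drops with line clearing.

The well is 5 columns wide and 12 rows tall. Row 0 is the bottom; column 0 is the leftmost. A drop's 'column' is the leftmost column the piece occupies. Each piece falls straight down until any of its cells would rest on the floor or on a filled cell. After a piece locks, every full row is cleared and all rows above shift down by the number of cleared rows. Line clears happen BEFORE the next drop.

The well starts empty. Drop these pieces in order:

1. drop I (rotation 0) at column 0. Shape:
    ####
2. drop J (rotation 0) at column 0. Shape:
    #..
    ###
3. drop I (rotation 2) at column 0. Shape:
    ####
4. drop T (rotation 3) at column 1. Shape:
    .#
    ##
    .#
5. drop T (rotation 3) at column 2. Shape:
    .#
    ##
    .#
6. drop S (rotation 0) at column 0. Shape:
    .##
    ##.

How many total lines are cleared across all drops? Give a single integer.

Answer: 0

Derivation:
Drop 1: I rot0 at col 0 lands with bottom-row=0; cleared 0 line(s) (total 0); column heights now [1 1 1 1 0], max=1
Drop 2: J rot0 at col 0 lands with bottom-row=1; cleared 0 line(s) (total 0); column heights now [3 2 2 1 0], max=3
Drop 3: I rot2 at col 0 lands with bottom-row=3; cleared 0 line(s) (total 0); column heights now [4 4 4 4 0], max=4
Drop 4: T rot3 at col 1 lands with bottom-row=4; cleared 0 line(s) (total 0); column heights now [4 6 7 4 0], max=7
Drop 5: T rot3 at col 2 lands with bottom-row=6; cleared 0 line(s) (total 0); column heights now [4 6 8 9 0], max=9
Drop 6: S rot0 at col 0 lands with bottom-row=7; cleared 0 line(s) (total 0); column heights now [8 9 9 9 0], max=9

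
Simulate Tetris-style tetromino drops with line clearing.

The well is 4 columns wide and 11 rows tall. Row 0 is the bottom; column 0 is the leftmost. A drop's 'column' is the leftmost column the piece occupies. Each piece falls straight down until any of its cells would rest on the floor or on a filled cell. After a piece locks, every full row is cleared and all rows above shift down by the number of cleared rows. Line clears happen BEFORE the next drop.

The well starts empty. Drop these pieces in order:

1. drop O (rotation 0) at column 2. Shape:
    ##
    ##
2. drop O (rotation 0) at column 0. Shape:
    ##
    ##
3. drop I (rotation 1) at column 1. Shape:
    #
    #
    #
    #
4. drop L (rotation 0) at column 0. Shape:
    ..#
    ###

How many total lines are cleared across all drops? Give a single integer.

Answer: 2

Derivation:
Drop 1: O rot0 at col 2 lands with bottom-row=0; cleared 0 line(s) (total 0); column heights now [0 0 2 2], max=2
Drop 2: O rot0 at col 0 lands with bottom-row=0; cleared 2 line(s) (total 2); column heights now [0 0 0 0], max=0
Drop 3: I rot1 at col 1 lands with bottom-row=0; cleared 0 line(s) (total 2); column heights now [0 4 0 0], max=4
Drop 4: L rot0 at col 0 lands with bottom-row=4; cleared 0 line(s) (total 2); column heights now [5 5 6 0], max=6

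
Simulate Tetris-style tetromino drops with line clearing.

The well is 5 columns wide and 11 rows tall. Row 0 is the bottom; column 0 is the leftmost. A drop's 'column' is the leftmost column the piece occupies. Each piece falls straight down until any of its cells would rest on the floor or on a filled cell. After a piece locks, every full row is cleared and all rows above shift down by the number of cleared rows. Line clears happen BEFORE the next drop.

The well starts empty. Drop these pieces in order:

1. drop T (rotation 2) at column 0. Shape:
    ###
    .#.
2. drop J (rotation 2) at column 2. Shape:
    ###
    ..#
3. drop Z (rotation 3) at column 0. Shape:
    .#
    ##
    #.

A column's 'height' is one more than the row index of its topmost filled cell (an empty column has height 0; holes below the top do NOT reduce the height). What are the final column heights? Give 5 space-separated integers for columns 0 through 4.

Answer: 4 5 3 3 3

Derivation:
Drop 1: T rot2 at col 0 lands with bottom-row=0; cleared 0 line(s) (total 0); column heights now [2 2 2 0 0], max=2
Drop 2: J rot2 at col 2 lands with bottom-row=1; cleared 0 line(s) (total 0); column heights now [2 2 3 3 3], max=3
Drop 3: Z rot3 at col 0 lands with bottom-row=2; cleared 0 line(s) (total 0); column heights now [4 5 3 3 3], max=5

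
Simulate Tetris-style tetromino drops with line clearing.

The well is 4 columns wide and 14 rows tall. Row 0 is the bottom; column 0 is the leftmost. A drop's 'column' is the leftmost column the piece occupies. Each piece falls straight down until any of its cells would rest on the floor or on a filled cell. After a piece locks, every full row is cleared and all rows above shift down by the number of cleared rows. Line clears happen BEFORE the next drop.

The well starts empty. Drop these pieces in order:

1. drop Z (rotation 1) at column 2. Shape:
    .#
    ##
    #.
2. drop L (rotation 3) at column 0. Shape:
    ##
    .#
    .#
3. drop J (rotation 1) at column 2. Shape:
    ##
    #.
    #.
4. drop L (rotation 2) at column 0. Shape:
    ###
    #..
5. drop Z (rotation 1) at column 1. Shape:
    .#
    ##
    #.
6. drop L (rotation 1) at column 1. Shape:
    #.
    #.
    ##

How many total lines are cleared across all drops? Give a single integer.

Answer: 1

Derivation:
Drop 1: Z rot1 at col 2 lands with bottom-row=0; cleared 0 line(s) (total 0); column heights now [0 0 2 3], max=3
Drop 2: L rot3 at col 0 lands with bottom-row=0; cleared 0 line(s) (total 0); column heights now [3 3 2 3], max=3
Drop 3: J rot1 at col 2 lands with bottom-row=2; cleared 1 line(s) (total 1); column heights now [0 2 4 4], max=4
Drop 4: L rot2 at col 0 lands with bottom-row=3; cleared 0 line(s) (total 1); column heights now [5 5 5 4], max=5
Drop 5: Z rot1 at col 1 lands with bottom-row=5; cleared 0 line(s) (total 1); column heights now [5 7 8 4], max=8
Drop 6: L rot1 at col 1 lands with bottom-row=8; cleared 0 line(s) (total 1); column heights now [5 11 9 4], max=11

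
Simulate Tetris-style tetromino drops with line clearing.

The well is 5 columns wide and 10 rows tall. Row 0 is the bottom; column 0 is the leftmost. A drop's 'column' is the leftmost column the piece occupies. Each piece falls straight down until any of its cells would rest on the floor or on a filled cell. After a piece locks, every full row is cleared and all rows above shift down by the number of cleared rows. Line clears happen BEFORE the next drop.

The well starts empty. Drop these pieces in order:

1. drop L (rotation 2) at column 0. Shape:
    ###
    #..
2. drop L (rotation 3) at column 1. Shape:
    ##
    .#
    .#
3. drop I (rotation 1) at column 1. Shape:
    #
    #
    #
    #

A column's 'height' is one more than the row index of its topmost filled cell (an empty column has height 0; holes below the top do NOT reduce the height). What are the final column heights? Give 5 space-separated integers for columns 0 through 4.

Answer: 2 9 5 0 0

Derivation:
Drop 1: L rot2 at col 0 lands with bottom-row=0; cleared 0 line(s) (total 0); column heights now [2 2 2 0 0], max=2
Drop 2: L rot3 at col 1 lands with bottom-row=2; cleared 0 line(s) (total 0); column heights now [2 5 5 0 0], max=5
Drop 3: I rot1 at col 1 lands with bottom-row=5; cleared 0 line(s) (total 0); column heights now [2 9 5 0 0], max=9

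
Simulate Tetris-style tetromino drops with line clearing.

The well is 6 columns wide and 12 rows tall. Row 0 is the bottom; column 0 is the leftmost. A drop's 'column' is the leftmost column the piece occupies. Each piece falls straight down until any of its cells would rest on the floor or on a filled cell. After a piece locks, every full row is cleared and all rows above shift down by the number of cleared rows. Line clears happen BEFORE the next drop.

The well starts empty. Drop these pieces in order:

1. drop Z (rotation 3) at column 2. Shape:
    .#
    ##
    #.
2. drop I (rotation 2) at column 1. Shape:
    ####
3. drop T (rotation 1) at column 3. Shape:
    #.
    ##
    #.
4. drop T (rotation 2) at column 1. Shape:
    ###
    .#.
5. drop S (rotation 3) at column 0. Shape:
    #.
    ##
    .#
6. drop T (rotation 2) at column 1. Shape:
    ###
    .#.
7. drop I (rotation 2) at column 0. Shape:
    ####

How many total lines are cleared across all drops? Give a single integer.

Answer: 0

Derivation:
Drop 1: Z rot3 at col 2 lands with bottom-row=0; cleared 0 line(s) (total 0); column heights now [0 0 2 3 0 0], max=3
Drop 2: I rot2 at col 1 lands with bottom-row=3; cleared 0 line(s) (total 0); column heights now [0 4 4 4 4 0], max=4
Drop 3: T rot1 at col 3 lands with bottom-row=4; cleared 0 line(s) (total 0); column heights now [0 4 4 7 6 0], max=7
Drop 4: T rot2 at col 1 lands with bottom-row=6; cleared 0 line(s) (total 0); column heights now [0 8 8 8 6 0], max=8
Drop 5: S rot3 at col 0 lands with bottom-row=8; cleared 0 line(s) (total 0); column heights now [11 10 8 8 6 0], max=11
Drop 6: T rot2 at col 1 lands with bottom-row=9; cleared 0 line(s) (total 0); column heights now [11 11 11 11 6 0], max=11
Drop 7: I rot2 at col 0 lands with bottom-row=11; cleared 0 line(s) (total 0); column heights now [12 12 12 12 6 0], max=12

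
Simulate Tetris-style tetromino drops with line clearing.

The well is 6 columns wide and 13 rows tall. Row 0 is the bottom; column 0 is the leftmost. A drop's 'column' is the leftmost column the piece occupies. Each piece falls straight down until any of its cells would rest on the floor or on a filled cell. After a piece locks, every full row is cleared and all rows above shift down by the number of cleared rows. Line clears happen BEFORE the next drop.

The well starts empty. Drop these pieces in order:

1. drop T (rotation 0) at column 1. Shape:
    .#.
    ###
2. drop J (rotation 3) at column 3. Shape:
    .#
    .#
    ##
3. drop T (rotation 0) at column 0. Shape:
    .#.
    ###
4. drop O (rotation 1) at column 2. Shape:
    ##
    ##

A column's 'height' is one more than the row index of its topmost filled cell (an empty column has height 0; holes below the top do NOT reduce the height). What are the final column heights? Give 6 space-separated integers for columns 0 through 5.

Drop 1: T rot0 at col 1 lands with bottom-row=0; cleared 0 line(s) (total 0); column heights now [0 1 2 1 0 0], max=2
Drop 2: J rot3 at col 3 lands with bottom-row=1; cleared 0 line(s) (total 0); column heights now [0 1 2 2 4 0], max=4
Drop 3: T rot0 at col 0 lands with bottom-row=2; cleared 0 line(s) (total 0); column heights now [3 4 3 2 4 0], max=4
Drop 4: O rot1 at col 2 lands with bottom-row=3; cleared 0 line(s) (total 0); column heights now [3 4 5 5 4 0], max=5

Answer: 3 4 5 5 4 0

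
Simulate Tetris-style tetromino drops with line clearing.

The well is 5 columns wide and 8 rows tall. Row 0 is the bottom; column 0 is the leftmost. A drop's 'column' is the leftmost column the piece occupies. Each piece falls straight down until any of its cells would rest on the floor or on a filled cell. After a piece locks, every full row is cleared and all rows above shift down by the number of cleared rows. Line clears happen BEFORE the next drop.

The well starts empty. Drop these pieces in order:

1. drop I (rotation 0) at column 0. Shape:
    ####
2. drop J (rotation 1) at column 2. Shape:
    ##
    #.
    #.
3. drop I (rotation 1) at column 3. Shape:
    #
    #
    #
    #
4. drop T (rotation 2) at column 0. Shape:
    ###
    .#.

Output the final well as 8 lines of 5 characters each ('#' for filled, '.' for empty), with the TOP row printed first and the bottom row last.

Drop 1: I rot0 at col 0 lands with bottom-row=0; cleared 0 line(s) (total 0); column heights now [1 1 1 1 0], max=1
Drop 2: J rot1 at col 2 lands with bottom-row=1; cleared 0 line(s) (total 0); column heights now [1 1 4 4 0], max=4
Drop 3: I rot1 at col 3 lands with bottom-row=4; cleared 0 line(s) (total 0); column heights now [1 1 4 8 0], max=8
Drop 4: T rot2 at col 0 lands with bottom-row=3; cleared 0 line(s) (total 0); column heights now [5 5 5 8 0], max=8

Answer: ...#.
...#.
...#.
####.
.###.
..#..
..#..
####.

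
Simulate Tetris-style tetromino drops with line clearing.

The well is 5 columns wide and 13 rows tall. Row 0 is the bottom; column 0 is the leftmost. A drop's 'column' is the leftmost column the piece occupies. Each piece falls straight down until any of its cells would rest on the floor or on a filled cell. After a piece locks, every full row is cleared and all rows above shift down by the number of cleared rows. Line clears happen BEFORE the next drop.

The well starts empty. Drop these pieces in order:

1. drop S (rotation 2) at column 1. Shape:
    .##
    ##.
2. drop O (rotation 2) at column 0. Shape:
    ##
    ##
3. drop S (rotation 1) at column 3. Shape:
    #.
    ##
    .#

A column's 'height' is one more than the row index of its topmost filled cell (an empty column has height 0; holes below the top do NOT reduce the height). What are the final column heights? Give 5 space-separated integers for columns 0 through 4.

Answer: 2 2 1 3 2

Derivation:
Drop 1: S rot2 at col 1 lands with bottom-row=0; cleared 0 line(s) (total 0); column heights now [0 1 2 2 0], max=2
Drop 2: O rot2 at col 0 lands with bottom-row=1; cleared 0 line(s) (total 0); column heights now [3 3 2 2 0], max=3
Drop 3: S rot1 at col 3 lands with bottom-row=1; cleared 1 line(s) (total 1); column heights now [2 2 1 3 2], max=3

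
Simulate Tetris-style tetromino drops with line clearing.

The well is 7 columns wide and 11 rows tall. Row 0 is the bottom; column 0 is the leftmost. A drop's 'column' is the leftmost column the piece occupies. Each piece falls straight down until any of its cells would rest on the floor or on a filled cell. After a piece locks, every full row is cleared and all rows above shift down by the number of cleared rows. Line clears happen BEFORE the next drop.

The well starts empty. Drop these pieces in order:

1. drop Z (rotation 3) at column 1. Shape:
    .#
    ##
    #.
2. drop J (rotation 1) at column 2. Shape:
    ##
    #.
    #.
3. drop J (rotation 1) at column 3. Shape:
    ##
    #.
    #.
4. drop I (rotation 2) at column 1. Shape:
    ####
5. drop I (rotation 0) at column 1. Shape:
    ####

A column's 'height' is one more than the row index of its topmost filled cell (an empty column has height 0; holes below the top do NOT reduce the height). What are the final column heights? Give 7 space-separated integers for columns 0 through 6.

Drop 1: Z rot3 at col 1 lands with bottom-row=0; cleared 0 line(s) (total 0); column heights now [0 2 3 0 0 0 0], max=3
Drop 2: J rot1 at col 2 lands with bottom-row=3; cleared 0 line(s) (total 0); column heights now [0 2 6 6 0 0 0], max=6
Drop 3: J rot1 at col 3 lands with bottom-row=6; cleared 0 line(s) (total 0); column heights now [0 2 6 9 9 0 0], max=9
Drop 4: I rot2 at col 1 lands with bottom-row=9; cleared 0 line(s) (total 0); column heights now [0 10 10 10 10 0 0], max=10
Drop 5: I rot0 at col 1 lands with bottom-row=10; cleared 0 line(s) (total 0); column heights now [0 11 11 11 11 0 0], max=11

Answer: 0 11 11 11 11 0 0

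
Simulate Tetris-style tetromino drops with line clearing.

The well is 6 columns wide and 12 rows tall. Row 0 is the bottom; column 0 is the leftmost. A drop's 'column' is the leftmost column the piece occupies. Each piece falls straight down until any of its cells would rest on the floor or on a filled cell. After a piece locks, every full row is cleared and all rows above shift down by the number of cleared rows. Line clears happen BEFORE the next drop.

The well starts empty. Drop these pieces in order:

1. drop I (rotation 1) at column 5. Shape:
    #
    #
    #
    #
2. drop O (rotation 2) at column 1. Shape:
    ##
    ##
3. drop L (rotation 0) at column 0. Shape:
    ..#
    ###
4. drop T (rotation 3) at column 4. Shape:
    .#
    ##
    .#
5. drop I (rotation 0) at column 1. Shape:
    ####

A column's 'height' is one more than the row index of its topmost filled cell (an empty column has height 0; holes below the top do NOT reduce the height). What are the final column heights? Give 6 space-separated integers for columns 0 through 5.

Drop 1: I rot1 at col 5 lands with bottom-row=0; cleared 0 line(s) (total 0); column heights now [0 0 0 0 0 4], max=4
Drop 2: O rot2 at col 1 lands with bottom-row=0; cleared 0 line(s) (total 0); column heights now [0 2 2 0 0 4], max=4
Drop 3: L rot0 at col 0 lands with bottom-row=2; cleared 0 line(s) (total 0); column heights now [3 3 4 0 0 4], max=4
Drop 4: T rot3 at col 4 lands with bottom-row=4; cleared 0 line(s) (total 0); column heights now [3 3 4 0 6 7], max=7
Drop 5: I rot0 at col 1 lands with bottom-row=6; cleared 0 line(s) (total 0); column heights now [3 7 7 7 7 7], max=7

Answer: 3 7 7 7 7 7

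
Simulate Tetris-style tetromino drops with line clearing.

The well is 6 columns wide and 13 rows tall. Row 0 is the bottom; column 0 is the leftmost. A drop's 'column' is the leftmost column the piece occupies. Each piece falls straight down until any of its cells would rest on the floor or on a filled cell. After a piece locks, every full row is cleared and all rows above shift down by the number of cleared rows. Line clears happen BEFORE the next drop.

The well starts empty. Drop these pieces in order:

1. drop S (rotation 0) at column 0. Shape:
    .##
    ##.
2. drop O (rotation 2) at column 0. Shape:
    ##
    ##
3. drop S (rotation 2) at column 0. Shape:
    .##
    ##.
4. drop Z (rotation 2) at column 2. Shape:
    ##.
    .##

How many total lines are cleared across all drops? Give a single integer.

Drop 1: S rot0 at col 0 lands with bottom-row=0; cleared 0 line(s) (total 0); column heights now [1 2 2 0 0 0], max=2
Drop 2: O rot2 at col 0 lands with bottom-row=2; cleared 0 line(s) (total 0); column heights now [4 4 2 0 0 0], max=4
Drop 3: S rot2 at col 0 lands with bottom-row=4; cleared 0 line(s) (total 0); column heights now [5 6 6 0 0 0], max=6
Drop 4: Z rot2 at col 2 lands with bottom-row=5; cleared 0 line(s) (total 0); column heights now [5 6 7 7 6 0], max=7

Answer: 0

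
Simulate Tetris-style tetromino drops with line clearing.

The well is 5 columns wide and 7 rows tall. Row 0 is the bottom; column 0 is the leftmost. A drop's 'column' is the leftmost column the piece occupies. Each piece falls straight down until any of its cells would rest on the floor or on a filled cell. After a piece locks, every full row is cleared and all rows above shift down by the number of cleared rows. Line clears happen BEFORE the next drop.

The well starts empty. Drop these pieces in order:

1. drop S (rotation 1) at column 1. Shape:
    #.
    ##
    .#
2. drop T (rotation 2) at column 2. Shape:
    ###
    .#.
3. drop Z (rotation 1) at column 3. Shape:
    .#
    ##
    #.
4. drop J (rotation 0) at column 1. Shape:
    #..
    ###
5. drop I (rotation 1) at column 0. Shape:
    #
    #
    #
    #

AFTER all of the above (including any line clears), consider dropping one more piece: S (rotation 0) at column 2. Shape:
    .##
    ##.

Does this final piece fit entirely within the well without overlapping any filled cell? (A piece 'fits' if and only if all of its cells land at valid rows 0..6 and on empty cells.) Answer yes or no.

Drop 1: S rot1 at col 1 lands with bottom-row=0; cleared 0 line(s) (total 0); column heights now [0 3 2 0 0], max=3
Drop 2: T rot2 at col 2 lands with bottom-row=1; cleared 0 line(s) (total 0); column heights now [0 3 3 3 3], max=3
Drop 3: Z rot1 at col 3 lands with bottom-row=3; cleared 0 line(s) (total 0); column heights now [0 3 3 5 6], max=6
Drop 4: J rot0 at col 1 lands with bottom-row=5; cleared 0 line(s) (total 0); column heights now [0 7 6 6 6], max=7
Drop 5: I rot1 at col 0 lands with bottom-row=0; cleared 1 line(s) (total 1); column heights now [3 6 5 5 5], max=6
Test piece S rot0 at col 2 (width 3): heights before test = [3 6 5 5 5]; fits = True

Answer: yes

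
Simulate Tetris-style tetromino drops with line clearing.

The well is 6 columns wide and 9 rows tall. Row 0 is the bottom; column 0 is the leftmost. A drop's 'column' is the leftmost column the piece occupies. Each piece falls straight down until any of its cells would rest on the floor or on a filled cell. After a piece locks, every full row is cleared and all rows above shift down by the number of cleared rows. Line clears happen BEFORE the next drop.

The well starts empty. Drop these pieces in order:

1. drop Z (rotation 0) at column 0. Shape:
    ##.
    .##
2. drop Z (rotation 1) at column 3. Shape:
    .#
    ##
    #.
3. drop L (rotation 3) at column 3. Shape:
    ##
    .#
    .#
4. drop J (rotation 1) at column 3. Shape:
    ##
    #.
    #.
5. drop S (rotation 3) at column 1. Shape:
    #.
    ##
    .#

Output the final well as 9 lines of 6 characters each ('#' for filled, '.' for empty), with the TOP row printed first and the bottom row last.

Answer: ...##.
...#..
...#..
...##.
....#.
.#..#.
.##.#.
#####.
.###..

Derivation:
Drop 1: Z rot0 at col 0 lands with bottom-row=0; cleared 0 line(s) (total 0); column heights now [2 2 1 0 0 0], max=2
Drop 2: Z rot1 at col 3 lands with bottom-row=0; cleared 0 line(s) (total 0); column heights now [2 2 1 2 3 0], max=3
Drop 3: L rot3 at col 3 lands with bottom-row=3; cleared 0 line(s) (total 0); column heights now [2 2 1 6 6 0], max=6
Drop 4: J rot1 at col 3 lands with bottom-row=6; cleared 0 line(s) (total 0); column heights now [2 2 1 9 9 0], max=9
Drop 5: S rot3 at col 1 lands with bottom-row=1; cleared 0 line(s) (total 0); column heights now [2 4 3 9 9 0], max=9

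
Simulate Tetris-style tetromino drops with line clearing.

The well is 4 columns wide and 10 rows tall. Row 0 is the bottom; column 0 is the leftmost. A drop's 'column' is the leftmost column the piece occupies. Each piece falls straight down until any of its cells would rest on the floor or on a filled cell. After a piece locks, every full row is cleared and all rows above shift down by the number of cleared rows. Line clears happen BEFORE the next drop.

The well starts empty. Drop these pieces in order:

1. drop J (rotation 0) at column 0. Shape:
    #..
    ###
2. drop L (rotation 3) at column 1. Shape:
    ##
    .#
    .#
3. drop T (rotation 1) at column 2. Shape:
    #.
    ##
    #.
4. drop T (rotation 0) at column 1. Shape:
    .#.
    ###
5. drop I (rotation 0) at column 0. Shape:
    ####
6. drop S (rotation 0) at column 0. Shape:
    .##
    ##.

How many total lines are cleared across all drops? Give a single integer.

Drop 1: J rot0 at col 0 lands with bottom-row=0; cleared 0 line(s) (total 0); column heights now [2 1 1 0], max=2
Drop 2: L rot3 at col 1 lands with bottom-row=1; cleared 0 line(s) (total 0); column heights now [2 4 4 0], max=4
Drop 3: T rot1 at col 2 lands with bottom-row=4; cleared 0 line(s) (total 0); column heights now [2 4 7 6], max=7
Drop 4: T rot0 at col 1 lands with bottom-row=7; cleared 0 line(s) (total 0); column heights now [2 8 9 8], max=9
Drop 5: I rot0 at col 0 lands with bottom-row=9; cleared 1 line(s) (total 1); column heights now [2 8 9 8], max=9
Drop 6: S rot0 at col 0 lands with bottom-row=8; cleared 0 line(s) (total 1); column heights now [9 10 10 8], max=10

Answer: 1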